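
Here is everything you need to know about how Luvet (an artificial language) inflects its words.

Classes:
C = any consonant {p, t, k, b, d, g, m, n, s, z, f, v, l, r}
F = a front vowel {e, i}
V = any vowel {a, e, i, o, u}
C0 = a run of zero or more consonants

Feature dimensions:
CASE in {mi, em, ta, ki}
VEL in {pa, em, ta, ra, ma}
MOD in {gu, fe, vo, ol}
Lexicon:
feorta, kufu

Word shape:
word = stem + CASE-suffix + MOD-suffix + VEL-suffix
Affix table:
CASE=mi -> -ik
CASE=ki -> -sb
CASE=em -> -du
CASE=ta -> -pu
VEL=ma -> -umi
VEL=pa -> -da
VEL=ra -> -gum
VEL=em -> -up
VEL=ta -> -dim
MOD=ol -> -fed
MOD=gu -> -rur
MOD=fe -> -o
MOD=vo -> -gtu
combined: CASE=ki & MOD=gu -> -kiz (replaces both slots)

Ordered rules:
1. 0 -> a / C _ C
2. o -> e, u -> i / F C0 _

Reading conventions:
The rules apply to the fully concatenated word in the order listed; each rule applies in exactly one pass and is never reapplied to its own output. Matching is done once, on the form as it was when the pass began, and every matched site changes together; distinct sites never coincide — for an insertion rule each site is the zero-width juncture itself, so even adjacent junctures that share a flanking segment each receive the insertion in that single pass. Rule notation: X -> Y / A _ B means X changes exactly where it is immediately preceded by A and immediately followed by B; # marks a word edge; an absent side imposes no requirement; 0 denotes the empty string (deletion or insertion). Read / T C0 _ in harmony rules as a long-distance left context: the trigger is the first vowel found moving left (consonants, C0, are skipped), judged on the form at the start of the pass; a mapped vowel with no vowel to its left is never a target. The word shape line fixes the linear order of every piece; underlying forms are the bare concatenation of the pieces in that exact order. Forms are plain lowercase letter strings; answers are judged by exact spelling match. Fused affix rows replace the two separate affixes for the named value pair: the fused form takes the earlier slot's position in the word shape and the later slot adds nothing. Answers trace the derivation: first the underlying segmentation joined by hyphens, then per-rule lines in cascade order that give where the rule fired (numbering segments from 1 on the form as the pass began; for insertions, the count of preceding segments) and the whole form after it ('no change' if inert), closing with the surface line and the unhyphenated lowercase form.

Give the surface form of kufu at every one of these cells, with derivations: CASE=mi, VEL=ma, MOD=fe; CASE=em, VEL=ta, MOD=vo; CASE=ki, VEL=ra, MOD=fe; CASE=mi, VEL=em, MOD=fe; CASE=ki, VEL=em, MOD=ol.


cell CASE=mi, VEL=ma, MOD=fe:
underlying: kufu-ik-o-umi
1. 0 -> a / C _ C: no change
2. o -> e, u -> i / F C0 _: fires at position(s) 7: kufuikeumi
surface: kufuikeumi

cell CASE=em, VEL=ta, MOD=vo:
underlying: kufu-du-gtu-dim
1. 0 -> a / C _ C: inserts after position(s) 7: kufudugatudim
2. o -> e, u -> i / F C0 _: no change
surface: kufudugatudim

cell CASE=ki, VEL=ra, MOD=fe:
underlying: kufu-sb-o-gum
1. 0 -> a / C _ C: inserts after position(s) 5: kufusabogum
2. o -> e, u -> i / F C0 _: no change
surface: kufusabogum

cell CASE=mi, VEL=em, MOD=fe:
underlying: kufu-ik-o-up
1. 0 -> a / C _ C: no change
2. o -> e, u -> i / F C0 _: fires at position(s) 7: kufuikeup
surface: kufuikeup

cell CASE=ki, VEL=em, MOD=ol:
underlying: kufu-sb-fed-up
1. 0 -> a / C _ C: inserts after position(s) 5, 6: kufusabafedup
2. o -> e, u -> i / F C0 _: fires at position(s) 12: kufusabafedip
surface: kufusabafedip


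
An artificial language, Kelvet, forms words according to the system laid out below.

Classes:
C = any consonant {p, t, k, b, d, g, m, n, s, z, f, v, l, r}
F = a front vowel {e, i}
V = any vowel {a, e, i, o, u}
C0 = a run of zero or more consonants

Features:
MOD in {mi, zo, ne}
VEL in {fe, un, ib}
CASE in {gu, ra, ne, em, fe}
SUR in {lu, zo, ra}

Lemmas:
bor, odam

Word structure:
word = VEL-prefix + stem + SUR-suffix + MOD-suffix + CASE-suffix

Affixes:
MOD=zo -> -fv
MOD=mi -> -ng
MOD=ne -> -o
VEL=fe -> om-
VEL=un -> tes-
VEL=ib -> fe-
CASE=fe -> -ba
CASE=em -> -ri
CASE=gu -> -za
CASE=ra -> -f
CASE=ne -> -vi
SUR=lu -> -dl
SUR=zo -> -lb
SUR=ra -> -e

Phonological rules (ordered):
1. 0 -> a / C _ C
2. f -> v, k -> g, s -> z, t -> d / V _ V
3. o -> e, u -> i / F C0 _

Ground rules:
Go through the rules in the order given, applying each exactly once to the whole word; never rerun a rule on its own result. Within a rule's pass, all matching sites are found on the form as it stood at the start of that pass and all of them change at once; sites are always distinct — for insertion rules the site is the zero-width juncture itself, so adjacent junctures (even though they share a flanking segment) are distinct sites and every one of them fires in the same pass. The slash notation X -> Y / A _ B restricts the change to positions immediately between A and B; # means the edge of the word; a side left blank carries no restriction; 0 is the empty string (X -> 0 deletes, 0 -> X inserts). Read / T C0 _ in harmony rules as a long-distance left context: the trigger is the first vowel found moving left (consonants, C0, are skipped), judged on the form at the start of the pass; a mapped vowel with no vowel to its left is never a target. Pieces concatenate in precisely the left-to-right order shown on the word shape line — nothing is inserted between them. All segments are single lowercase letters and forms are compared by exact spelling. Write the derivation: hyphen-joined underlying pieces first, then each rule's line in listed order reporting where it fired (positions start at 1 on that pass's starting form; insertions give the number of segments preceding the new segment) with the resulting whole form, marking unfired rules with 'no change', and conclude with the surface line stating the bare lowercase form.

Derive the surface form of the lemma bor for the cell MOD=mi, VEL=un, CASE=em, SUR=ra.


underlying: tes-bor-e-ng-ri
1. 0 -> a / C _ C: inserts after position(s) 3, 8, 9: tesaborenagari
2. f -> v, k -> g, s -> z, t -> d / V _ V: fires at position(s) 3: tezaborenagari
3. o -> e, u -> i / F C0 _: no change
surface: tezaborenagari


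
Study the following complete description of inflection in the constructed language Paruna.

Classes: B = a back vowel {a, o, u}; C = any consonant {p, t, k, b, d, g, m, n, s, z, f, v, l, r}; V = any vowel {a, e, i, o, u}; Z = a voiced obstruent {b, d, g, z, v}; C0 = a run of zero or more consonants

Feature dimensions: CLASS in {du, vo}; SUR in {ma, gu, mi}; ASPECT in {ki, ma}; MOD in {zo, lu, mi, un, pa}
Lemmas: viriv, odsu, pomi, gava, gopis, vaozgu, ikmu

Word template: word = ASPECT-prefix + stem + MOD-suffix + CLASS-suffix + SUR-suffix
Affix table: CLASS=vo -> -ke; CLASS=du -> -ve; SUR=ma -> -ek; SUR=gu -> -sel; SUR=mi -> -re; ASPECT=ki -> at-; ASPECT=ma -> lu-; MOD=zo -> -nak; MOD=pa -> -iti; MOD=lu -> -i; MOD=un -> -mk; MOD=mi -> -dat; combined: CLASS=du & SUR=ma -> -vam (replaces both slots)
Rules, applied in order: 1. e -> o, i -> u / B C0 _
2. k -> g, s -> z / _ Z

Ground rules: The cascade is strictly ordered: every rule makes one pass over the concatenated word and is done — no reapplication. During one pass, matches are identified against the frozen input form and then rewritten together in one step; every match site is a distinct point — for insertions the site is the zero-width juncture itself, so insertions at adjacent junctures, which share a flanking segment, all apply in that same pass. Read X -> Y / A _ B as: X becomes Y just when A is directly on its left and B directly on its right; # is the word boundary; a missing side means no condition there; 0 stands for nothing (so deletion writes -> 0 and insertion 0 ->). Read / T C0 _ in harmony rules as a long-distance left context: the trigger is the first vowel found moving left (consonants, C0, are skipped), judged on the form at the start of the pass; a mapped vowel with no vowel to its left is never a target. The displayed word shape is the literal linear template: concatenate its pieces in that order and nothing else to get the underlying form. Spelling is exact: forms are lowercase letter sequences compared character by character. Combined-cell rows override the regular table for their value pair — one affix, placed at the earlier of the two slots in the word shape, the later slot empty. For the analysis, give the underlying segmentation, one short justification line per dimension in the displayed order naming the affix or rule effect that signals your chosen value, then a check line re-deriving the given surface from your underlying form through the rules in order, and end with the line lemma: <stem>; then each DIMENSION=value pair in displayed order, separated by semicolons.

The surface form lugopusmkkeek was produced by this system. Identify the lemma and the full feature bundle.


underlying: lu-gopis-mk-ke-ek
CLASS=vo - signalled by the affix -ke
SUR=ma - signalled by the affix -ek
ASPECT=ma - signalled by the affix lu-
MOD=un - signalled by the affix -mk
check: lugopismkkeek -> lugopusmkkeek -> lugopusmkkeek
lemma: gopis; CLASS=vo; SUR=ma; ASPECT=ma; MOD=un


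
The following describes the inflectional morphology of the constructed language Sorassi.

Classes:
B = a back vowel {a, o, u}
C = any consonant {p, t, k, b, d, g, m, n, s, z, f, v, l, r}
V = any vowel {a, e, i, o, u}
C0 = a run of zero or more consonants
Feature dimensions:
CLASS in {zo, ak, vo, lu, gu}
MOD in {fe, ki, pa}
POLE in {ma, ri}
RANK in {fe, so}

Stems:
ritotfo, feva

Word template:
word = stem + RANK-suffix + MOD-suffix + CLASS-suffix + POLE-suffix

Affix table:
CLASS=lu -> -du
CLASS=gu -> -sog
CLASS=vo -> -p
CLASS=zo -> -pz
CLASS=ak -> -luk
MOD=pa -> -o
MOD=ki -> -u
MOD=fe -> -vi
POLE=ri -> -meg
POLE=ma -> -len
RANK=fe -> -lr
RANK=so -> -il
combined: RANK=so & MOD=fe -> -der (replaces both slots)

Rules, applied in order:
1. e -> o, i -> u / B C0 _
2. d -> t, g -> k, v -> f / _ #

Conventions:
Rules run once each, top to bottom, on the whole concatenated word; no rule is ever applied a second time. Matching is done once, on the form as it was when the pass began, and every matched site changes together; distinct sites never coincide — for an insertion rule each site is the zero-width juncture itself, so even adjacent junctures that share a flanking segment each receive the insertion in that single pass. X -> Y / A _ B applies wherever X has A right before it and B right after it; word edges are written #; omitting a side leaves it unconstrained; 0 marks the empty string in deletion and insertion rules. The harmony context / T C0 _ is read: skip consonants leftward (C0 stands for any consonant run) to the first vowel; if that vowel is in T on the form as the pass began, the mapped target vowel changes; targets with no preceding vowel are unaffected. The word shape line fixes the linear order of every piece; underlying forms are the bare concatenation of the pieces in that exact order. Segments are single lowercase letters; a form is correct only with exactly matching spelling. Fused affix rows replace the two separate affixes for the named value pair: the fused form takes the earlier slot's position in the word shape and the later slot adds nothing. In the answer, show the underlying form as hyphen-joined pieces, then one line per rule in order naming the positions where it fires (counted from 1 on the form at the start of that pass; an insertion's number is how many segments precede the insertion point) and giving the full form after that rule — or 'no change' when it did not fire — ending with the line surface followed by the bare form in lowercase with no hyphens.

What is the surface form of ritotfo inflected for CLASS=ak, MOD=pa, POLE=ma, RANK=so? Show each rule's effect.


underlying: ritotfo-il-o-luk-len
1. e -> o, i -> u / B C0 _: fires at position(s) 8, 15: ritotfouloluklon
2. d -> t, g -> k, v -> f / _ #: no change
surface: ritotfouloluklon


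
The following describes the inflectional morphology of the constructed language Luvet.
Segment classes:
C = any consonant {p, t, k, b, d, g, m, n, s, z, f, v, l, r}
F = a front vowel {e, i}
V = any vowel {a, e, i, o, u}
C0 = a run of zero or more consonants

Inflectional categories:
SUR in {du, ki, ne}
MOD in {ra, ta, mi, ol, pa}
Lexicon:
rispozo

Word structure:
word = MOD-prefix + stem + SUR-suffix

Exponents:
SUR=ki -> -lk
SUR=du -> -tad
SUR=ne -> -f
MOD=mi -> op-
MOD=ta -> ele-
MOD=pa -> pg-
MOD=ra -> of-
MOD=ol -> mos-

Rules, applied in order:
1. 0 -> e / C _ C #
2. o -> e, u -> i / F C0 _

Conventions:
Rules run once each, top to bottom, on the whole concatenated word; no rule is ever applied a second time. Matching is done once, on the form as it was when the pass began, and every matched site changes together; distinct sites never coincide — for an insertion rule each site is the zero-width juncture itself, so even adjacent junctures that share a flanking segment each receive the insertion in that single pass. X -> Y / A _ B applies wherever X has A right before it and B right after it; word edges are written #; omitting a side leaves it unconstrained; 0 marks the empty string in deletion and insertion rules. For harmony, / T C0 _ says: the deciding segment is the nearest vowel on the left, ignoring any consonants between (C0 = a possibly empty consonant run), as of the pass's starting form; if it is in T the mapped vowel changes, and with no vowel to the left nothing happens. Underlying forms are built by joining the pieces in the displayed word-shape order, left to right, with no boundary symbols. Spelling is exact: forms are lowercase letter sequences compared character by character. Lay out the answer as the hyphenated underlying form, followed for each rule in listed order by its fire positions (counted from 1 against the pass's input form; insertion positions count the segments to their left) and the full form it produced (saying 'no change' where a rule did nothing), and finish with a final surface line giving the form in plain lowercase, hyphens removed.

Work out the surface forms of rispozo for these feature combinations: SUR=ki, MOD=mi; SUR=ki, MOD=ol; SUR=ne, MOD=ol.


cell SUR=ki, MOD=mi:
underlying: op-rispozo-lk
1. 0 -> e / C _ C #: inserts after position(s) 10: oprispozolek
2. o -> e, u -> i / F C0 _: fires at position(s) 7: oprispezolek
surface: oprispezolek

cell SUR=ki, MOD=ol:
underlying: mos-rispozo-lk
1. 0 -> e / C _ C #: inserts after position(s) 11: mosrispozolek
2. o -> e, u -> i / F C0 _: fires at position(s) 8: mosrispezolek
surface: mosrispezolek

cell SUR=ne, MOD=ol:
underlying: mos-rispozo-f
1. 0 -> e / C _ C #: no change
2. o -> e, u -> i / F C0 _: fires at position(s) 8: mosrispezof
surface: mosrispezof


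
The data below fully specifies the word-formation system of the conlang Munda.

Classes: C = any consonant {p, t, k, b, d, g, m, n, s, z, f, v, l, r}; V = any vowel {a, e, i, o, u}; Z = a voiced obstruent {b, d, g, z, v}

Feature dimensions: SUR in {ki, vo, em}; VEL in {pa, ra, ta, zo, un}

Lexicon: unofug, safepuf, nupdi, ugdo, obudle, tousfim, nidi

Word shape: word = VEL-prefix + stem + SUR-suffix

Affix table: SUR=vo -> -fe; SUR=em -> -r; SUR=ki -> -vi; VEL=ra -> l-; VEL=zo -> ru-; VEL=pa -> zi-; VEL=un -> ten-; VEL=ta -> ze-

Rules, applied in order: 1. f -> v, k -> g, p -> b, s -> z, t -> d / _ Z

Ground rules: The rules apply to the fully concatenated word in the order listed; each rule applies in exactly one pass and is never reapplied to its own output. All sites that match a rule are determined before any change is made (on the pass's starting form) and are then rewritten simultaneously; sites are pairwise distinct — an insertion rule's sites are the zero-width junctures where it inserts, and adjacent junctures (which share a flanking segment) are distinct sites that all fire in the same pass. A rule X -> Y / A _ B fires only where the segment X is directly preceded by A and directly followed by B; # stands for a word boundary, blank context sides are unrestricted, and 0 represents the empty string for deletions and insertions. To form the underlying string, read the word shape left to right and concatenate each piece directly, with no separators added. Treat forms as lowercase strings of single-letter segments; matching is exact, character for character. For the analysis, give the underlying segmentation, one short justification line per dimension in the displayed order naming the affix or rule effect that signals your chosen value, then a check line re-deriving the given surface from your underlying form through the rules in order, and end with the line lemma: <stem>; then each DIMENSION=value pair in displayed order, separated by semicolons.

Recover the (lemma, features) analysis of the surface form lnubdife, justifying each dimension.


underlying: l-nupdi-fe
SUR=vo - signalled by the affix -fe
VEL=ra - signalled by the affix l-
check: lnupdife -> lnubdife
lemma: nupdi; SUR=vo; VEL=ra


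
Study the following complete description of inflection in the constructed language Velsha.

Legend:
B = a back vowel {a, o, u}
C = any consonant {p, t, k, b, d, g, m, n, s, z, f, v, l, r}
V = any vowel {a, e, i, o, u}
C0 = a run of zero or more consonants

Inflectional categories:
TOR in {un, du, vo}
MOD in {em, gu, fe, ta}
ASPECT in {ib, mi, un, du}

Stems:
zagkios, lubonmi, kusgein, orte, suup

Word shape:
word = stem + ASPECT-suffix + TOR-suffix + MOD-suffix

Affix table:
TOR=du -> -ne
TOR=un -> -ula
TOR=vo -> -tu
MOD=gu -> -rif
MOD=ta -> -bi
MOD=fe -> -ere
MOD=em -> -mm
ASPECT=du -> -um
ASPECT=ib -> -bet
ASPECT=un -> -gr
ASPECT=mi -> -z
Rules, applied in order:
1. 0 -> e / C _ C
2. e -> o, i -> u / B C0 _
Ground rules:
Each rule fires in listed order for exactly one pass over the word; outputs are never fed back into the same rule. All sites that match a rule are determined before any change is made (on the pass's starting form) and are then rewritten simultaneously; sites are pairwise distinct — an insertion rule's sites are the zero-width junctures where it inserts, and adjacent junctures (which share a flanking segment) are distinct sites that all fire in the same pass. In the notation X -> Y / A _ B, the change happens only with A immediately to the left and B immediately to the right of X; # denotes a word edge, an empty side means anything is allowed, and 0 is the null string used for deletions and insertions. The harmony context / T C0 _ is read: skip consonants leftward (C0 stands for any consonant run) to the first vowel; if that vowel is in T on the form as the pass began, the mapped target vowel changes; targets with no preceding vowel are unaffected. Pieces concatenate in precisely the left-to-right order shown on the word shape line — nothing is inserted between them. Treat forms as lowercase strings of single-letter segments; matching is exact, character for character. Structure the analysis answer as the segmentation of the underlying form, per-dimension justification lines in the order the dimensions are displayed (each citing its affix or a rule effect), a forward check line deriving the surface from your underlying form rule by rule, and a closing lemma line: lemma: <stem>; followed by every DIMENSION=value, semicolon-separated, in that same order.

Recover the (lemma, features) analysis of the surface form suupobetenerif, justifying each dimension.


underlying: suup-bet-ne-rif
TOR=du - signalled by the affix -ne
MOD=gu - signalled by the affix -rif
ASPECT=ib - signalled by the affix -bet
check: suupbetnerif -> suupebetenerif -> suupobetenerif
lemma: suup; TOR=du; MOD=gu; ASPECT=ib


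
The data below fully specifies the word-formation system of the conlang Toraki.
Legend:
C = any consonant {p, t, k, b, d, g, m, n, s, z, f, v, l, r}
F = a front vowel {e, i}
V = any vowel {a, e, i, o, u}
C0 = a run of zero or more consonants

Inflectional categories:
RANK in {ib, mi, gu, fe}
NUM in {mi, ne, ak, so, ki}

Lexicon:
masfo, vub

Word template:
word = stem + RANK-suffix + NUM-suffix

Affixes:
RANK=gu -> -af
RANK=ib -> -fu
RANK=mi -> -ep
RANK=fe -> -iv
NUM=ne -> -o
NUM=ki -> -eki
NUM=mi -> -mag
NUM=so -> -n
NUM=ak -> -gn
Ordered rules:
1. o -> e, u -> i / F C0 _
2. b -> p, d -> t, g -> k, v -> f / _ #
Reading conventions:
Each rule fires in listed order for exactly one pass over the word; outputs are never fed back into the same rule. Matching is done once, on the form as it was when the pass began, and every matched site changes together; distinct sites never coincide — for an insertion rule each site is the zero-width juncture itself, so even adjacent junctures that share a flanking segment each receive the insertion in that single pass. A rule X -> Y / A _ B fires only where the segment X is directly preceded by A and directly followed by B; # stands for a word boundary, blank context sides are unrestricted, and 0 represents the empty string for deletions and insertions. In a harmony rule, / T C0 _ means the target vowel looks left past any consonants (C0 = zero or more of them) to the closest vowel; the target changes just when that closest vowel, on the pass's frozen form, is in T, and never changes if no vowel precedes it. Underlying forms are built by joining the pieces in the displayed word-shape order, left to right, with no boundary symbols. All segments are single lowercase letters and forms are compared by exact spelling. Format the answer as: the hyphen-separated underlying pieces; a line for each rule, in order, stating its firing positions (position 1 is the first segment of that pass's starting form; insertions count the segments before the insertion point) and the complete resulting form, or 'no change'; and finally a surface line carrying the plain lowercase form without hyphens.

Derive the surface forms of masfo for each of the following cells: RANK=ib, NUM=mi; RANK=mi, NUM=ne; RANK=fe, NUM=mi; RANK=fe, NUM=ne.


cell RANK=ib, NUM=mi:
underlying: masfo-fu-mag
1. o -> e, u -> i / F C0 _: no change
2. b -> p, d -> t, g -> k, v -> f / _ #: fires at position(s) 10: masfofumak
surface: masfofumak

cell RANK=mi, NUM=ne:
underlying: masfo-ep-o
1. o -> e, u -> i / F C0 _: fires at position(s) 8: masfoepe
2. b -> p, d -> t, g -> k, v -> f / _ #: no change
surface: masfoepe

cell RANK=fe, NUM=mi:
underlying: masfo-iv-mag
1. o -> e, u -> i / F C0 _: no change
2. b -> p, d -> t, g -> k, v -> f / _ #: fires at position(s) 10: masfoivmak
surface: masfoivmak

cell RANK=fe, NUM=ne:
underlying: masfo-iv-o
1. o -> e, u -> i / F C0 _: fires at position(s) 8: masfoive
2. b -> p, d -> t, g -> k, v -> f / _ #: no change
surface: masfoive


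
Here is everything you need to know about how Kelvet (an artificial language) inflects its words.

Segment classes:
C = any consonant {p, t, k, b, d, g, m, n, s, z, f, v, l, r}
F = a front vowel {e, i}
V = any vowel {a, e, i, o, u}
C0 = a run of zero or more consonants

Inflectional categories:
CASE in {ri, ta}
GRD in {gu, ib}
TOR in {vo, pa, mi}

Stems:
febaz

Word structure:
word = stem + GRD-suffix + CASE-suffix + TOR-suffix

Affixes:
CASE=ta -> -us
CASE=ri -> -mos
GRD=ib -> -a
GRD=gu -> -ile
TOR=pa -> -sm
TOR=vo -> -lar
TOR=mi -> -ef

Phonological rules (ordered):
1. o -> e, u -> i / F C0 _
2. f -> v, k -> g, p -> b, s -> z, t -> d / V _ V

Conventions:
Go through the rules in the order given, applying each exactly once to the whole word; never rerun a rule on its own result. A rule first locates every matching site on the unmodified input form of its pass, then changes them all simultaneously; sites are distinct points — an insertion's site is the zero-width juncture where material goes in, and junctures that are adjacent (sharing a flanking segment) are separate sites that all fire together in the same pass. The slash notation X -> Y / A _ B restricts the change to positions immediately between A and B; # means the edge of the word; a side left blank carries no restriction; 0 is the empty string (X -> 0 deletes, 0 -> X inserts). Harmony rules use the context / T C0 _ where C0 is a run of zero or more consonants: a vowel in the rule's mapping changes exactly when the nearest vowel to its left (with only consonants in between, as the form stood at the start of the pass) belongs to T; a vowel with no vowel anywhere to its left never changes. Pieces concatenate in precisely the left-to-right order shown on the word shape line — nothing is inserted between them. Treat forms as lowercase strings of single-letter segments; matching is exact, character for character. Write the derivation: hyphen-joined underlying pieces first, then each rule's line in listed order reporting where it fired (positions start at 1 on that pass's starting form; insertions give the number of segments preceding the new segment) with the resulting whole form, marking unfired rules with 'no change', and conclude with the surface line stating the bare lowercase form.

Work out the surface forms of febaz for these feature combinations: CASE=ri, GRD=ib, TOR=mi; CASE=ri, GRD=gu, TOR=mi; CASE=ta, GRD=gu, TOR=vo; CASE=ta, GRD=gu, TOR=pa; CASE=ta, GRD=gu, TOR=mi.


cell CASE=ri, GRD=ib, TOR=mi:
underlying: febaz-a-mos-ef
1. o -> e, u -> i / F C0 _: no change
2. f -> v, k -> g, p -> b, s -> z, t -> d / V _ V: fires at position(s) 9: febazamozef
surface: febazamozef

cell CASE=ri, GRD=gu, TOR=mi:
underlying: febaz-ile-mos-ef
1. o -> e, u -> i / F C0 _: fires at position(s) 10: febazilemesef
2. f -> v, k -> g, p -> b, s -> z, t -> d / V _ V: fires at position(s) 11: febazilemezef
surface: febazilemezef

cell CASE=ta, GRD=gu, TOR=vo:
underlying: febaz-ile-us-lar
1. o -> e, u -> i / F C0 _: fires at position(s) 9: febazileislar
2. f -> v, k -> g, p -> b, s -> z, t -> d / V _ V: no change
surface: febazileislar

cell CASE=ta, GRD=gu, TOR=pa:
underlying: febaz-ile-us-sm
1. o -> e, u -> i / F C0 _: fires at position(s) 9: febazileissm
2. f -> v, k -> g, p -> b, s -> z, t -> d / V _ V: no change
surface: febazileissm

cell CASE=ta, GRD=gu, TOR=mi:
underlying: febaz-ile-us-ef
1. o -> e, u -> i / F C0 _: fires at position(s) 9: febazileisef
2. f -> v, k -> g, p -> b, s -> z, t -> d / V _ V: fires at position(s) 10: febazileizef
surface: febazileizef


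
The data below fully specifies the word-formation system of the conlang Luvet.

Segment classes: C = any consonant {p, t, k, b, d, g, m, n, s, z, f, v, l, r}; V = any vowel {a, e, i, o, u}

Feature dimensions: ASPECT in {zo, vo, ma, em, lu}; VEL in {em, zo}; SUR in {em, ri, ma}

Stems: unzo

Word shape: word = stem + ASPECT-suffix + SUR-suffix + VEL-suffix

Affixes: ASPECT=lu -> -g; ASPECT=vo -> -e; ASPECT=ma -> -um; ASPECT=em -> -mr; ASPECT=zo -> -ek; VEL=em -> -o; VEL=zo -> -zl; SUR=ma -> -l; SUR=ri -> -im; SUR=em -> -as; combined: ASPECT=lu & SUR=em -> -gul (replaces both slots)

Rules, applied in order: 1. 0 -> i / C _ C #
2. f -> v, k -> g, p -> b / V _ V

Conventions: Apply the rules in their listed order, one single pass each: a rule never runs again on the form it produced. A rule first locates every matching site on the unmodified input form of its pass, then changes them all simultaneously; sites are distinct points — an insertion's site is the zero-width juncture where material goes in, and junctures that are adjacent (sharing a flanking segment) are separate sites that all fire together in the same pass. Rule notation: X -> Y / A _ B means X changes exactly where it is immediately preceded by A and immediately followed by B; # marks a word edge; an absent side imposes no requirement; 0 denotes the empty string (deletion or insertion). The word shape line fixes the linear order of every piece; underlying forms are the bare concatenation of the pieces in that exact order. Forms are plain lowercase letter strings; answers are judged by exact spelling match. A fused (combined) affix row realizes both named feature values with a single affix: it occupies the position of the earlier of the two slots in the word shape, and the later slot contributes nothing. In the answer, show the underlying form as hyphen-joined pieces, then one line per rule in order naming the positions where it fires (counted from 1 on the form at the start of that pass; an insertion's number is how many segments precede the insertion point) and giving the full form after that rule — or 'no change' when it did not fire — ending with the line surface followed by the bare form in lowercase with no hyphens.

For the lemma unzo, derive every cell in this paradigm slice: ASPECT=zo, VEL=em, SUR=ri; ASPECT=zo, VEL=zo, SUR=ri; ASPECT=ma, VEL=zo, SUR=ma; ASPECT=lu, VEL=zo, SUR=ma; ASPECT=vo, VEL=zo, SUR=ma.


cell ASPECT=zo, VEL=em, SUR=ri:
underlying: unzo-ek-im-o
1. 0 -> i / C _ C #: no change
2. f -> v, k -> g, p -> b / V _ V: fires at position(s) 6: unzoegimo
surface: unzoegimo

cell ASPECT=zo, VEL=zo, SUR=ri:
underlying: unzo-ek-im-zl
1. 0 -> i / C _ C #: inserts after position(s) 9: unzoekimzil
2. f -> v, k -> g, p -> b / V _ V: fires at position(s) 6: unzoegimzil
surface: unzoegimzil

cell ASPECT=ma, VEL=zo, SUR=ma:
underlying: unzo-um-l-zl
1. 0 -> i / C _ C #: inserts after position(s) 8: unzoumlzil
2. f -> v, k -> g, p -> b / V _ V: no change
surface: unzoumlzil

cell ASPECT=lu, VEL=zo, SUR=ma:
underlying: unzo-g-l-zl
1. 0 -> i / C _ C #: inserts after position(s) 7: unzoglzil
2. f -> v, k -> g, p -> b / V _ V: no change
surface: unzoglzil

cell ASPECT=vo, VEL=zo, SUR=ma:
underlying: unzo-e-l-zl
1. 0 -> i / C _ C #: inserts after position(s) 7: unzoelzil
2. f -> v, k -> g, p -> b / V _ V: no change
surface: unzoelzil


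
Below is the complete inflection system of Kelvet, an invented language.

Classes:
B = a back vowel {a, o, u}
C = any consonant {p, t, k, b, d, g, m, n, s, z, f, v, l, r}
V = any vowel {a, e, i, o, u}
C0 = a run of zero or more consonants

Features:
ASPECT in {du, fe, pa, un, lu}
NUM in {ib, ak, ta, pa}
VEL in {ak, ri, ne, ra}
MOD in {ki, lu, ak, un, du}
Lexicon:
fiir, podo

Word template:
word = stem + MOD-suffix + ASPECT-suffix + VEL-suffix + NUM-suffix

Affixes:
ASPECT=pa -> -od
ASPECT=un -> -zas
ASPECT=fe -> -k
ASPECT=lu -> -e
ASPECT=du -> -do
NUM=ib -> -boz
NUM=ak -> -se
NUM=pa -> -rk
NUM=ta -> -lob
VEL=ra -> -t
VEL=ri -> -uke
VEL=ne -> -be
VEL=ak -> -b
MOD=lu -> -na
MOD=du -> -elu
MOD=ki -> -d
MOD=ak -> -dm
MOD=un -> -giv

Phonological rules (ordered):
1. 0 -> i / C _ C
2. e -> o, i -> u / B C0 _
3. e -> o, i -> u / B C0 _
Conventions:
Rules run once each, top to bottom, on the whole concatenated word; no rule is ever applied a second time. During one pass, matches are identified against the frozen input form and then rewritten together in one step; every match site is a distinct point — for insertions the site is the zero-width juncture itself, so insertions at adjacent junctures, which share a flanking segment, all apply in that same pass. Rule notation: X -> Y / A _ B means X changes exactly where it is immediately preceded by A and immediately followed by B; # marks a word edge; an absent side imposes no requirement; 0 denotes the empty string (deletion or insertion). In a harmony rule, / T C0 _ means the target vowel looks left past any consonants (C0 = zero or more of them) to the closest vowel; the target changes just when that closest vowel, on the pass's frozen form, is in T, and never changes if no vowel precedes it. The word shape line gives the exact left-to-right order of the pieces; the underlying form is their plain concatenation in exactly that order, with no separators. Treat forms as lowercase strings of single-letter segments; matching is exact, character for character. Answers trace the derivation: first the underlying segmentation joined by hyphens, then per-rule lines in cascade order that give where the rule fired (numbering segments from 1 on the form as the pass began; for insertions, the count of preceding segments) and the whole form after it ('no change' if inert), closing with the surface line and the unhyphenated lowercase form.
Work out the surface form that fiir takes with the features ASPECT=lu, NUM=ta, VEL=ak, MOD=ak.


underlying: fiir-dm-e-b-lob
1. 0 -> i / C _ C: inserts after position(s) 4, 5, 8: fiiridimebilob
2. e -> o, i -> u / B C0 _: no change
3. e -> o, i -> u / B C0 _: no change
surface: fiiridimebilob


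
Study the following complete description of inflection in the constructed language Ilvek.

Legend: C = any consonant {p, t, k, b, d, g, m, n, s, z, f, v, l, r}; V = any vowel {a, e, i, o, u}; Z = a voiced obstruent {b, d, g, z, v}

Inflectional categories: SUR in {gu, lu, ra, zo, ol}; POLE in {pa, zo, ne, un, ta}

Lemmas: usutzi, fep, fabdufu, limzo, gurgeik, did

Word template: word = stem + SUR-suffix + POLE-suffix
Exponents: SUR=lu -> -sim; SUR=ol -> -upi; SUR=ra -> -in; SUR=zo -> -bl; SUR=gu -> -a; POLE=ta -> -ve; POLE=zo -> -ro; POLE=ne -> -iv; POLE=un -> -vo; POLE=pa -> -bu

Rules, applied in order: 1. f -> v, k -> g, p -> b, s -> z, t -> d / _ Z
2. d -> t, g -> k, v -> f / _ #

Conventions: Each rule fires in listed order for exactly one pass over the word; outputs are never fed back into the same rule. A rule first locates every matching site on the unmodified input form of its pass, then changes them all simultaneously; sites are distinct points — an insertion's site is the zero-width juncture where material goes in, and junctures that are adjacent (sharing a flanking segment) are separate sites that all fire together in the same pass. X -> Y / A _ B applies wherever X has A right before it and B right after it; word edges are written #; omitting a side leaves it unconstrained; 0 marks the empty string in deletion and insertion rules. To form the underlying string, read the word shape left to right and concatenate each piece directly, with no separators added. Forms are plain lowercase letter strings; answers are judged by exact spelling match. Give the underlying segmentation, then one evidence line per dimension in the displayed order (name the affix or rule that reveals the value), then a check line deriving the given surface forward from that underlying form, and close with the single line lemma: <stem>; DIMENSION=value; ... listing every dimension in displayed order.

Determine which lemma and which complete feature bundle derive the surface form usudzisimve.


underlying: usutzi-sim-ve
SUR=lu - signalled by the affix -sim
POLE=ta - signalled by the affix -ve
check: usutzisimve -> usudzisimve -> usudzisimve
lemma: usutzi; SUR=lu; POLE=ta


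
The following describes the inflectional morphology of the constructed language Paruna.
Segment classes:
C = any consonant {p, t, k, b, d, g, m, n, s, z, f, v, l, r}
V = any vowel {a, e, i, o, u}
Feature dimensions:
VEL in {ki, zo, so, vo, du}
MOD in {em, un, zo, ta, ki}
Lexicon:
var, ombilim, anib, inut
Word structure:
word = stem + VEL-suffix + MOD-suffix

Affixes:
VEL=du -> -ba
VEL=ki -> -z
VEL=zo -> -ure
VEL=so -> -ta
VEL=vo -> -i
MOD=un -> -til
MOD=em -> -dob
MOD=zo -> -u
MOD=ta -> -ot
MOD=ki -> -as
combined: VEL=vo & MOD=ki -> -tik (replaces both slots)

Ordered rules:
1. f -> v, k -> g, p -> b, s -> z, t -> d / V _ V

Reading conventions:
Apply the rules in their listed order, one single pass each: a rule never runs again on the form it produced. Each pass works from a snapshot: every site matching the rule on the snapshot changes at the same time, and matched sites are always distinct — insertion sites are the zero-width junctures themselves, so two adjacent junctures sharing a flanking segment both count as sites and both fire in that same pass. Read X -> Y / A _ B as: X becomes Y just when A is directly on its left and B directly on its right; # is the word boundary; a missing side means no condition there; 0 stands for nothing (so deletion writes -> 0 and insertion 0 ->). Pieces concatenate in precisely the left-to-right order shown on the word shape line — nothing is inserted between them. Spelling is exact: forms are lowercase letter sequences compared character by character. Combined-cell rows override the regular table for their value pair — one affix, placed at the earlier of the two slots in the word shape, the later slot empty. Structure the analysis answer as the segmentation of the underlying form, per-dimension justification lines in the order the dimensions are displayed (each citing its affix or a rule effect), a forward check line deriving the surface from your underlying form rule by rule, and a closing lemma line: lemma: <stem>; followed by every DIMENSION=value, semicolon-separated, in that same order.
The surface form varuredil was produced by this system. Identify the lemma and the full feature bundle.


underlying: var-ure-til
VEL=zo - signalled by the affix -ure
MOD=un - signalled by the affix -til
check: varuretil -> varuredil
lemma: var; VEL=zo; MOD=un


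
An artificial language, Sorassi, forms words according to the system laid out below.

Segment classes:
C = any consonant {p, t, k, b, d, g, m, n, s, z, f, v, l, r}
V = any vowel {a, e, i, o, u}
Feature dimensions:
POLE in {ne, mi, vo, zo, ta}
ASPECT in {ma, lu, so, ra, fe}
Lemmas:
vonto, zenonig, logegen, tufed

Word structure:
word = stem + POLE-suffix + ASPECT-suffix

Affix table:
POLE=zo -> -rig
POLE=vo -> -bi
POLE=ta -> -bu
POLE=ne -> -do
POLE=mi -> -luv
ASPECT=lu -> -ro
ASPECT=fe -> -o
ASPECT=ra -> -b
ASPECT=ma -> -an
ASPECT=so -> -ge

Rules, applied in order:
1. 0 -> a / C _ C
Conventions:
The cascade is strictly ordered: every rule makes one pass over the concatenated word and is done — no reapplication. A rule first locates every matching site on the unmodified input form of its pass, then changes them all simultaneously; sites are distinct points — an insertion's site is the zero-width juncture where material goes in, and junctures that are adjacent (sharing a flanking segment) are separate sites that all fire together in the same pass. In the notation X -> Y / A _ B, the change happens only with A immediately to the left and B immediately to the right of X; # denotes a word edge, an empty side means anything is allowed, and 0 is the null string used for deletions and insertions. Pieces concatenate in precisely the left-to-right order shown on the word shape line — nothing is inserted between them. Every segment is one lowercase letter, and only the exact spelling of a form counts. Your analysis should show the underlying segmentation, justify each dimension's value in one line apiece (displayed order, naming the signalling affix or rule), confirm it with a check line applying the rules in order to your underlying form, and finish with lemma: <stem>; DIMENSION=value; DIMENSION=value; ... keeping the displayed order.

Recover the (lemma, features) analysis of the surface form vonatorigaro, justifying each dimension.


underlying: vonto-rig-ro
POLE=zo - signalled by the affix -rig
ASPECT=lu - signalled by the affix -ro
check: vontorigro -> vonatorigaro
lemma: vonto; POLE=zo; ASPECT=lu


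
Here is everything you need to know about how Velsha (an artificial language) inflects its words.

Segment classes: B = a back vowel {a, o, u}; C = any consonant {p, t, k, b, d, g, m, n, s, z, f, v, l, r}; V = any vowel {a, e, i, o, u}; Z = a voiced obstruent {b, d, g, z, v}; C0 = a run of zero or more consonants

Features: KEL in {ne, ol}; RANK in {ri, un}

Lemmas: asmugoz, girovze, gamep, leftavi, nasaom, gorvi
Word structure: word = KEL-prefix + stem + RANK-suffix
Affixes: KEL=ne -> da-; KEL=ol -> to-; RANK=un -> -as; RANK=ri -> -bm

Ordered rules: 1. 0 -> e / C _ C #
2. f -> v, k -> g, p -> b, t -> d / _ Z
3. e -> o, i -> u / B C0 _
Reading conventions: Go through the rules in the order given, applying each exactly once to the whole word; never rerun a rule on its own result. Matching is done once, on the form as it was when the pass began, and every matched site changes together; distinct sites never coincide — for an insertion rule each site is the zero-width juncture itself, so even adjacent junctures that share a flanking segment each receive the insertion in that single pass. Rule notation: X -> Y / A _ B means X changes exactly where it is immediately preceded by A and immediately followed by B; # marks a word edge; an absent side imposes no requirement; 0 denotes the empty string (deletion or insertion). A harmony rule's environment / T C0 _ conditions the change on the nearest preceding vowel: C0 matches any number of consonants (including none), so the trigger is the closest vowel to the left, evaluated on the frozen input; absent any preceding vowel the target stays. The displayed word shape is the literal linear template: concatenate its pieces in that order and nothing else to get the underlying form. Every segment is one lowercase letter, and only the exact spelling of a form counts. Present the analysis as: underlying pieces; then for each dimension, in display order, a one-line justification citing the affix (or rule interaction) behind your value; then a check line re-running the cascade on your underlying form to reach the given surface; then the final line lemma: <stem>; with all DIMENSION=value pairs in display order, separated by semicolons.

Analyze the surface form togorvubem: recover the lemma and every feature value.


underlying: to-gorvi-bm
KEL=ol - signalled by the affix to-
RANK=ri - signalled by the affix -bm
check: togorvibm -> togorvibem -> togorvibem -> togorvubem
lemma: gorvi; KEL=ol; RANK=ri
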